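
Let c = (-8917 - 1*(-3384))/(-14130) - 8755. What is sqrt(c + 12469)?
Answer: sqrt(82400434210)/4710 ≈ 60.946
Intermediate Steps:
c = -123702617/14130 (c = (-8917 + 3384)*(-1/14130) - 8755 = -5533*(-1/14130) - 8755 = 5533/14130 - 8755 = -123702617/14130 ≈ -8754.6)
sqrt(c + 12469) = sqrt(-123702617/14130 + 12469) = sqrt(52484353/14130) = sqrt(82400434210)/4710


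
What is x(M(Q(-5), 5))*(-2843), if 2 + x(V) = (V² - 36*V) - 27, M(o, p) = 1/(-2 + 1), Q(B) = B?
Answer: -22744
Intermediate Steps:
M(o, p) = -1 (M(o, p) = 1/(-1) = -1)
x(V) = -29 + V² - 36*V (x(V) = -2 + ((V² - 36*V) - 27) = -2 + (-27 + V² - 36*V) = -29 + V² - 36*V)
x(M(Q(-5), 5))*(-2843) = (-29 + (-1)² - 36*(-1))*(-2843) = (-29 + 1 + 36)*(-2843) = 8*(-2843) = -22744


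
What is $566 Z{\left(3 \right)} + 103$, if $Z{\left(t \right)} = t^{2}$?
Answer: $5197$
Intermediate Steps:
$566 Z{\left(3 \right)} + 103 = 566 \cdot 3^{2} + 103 = 566 \cdot 9 + 103 = 5094 + 103 = 5197$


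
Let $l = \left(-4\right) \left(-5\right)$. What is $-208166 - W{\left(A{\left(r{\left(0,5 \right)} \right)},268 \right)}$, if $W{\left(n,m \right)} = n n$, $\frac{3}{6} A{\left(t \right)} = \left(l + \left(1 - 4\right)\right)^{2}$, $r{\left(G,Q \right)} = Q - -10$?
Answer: $-542250$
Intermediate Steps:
$r{\left(G,Q \right)} = 10 + Q$ ($r{\left(G,Q \right)} = Q + 10 = 10 + Q$)
$l = 20$
$A{\left(t \right)} = 578$ ($A{\left(t \right)} = 2 \left(20 + \left(1 - 4\right)\right)^{2} = 2 \left(20 - 3\right)^{2} = 2 \cdot 17^{2} = 2 \cdot 289 = 578$)
$W{\left(n,m \right)} = n^{2}$
$-208166 - W{\left(A{\left(r{\left(0,5 \right)} \right)},268 \right)} = -208166 - 578^{2} = -208166 - 334084 = -542250$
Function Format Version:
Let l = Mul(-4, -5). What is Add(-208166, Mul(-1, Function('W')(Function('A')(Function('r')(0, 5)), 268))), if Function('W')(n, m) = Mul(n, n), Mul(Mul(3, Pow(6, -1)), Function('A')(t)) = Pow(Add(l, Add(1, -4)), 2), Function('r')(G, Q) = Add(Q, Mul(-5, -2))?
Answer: -542250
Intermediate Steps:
Function('r')(G, Q) = Add(10, Q) (Function('r')(G, Q) = Add(Q, 10) = Add(10, Q))
l = 20
Function('A')(t) = 578 (Function('A')(t) = Mul(2, Pow(Add(20, Add(1, -4)), 2)) = Mul(2, Pow(Add(20, -3), 2)) = Mul(2, Pow(17, 2)) = Mul(2, 289) = 578)
Function('W')(n, m) = Pow(n, 2)
Add(-208166, Mul(-1, Function('W')(Function('A')(Function('r')(0, 5)), 268))) = Add(-208166, Mul(-1, Pow(578, 2))) = Add(-208166, Mul(-1, 334084)) = Add(-208166, -334084) = -542250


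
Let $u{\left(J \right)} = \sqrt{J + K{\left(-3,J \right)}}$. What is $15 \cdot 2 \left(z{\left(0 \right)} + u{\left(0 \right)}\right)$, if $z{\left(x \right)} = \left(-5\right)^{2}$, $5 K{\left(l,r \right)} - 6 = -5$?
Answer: $750 + 6 \sqrt{5} \approx 763.42$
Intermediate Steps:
$K{\left(l,r \right)} = \frac{1}{5}$ ($K{\left(l,r \right)} = \frac{6}{5} + \frac{1}{5} \left(-5\right) = \frac{6}{5} - 1 = \frac{1}{5}$)
$u{\left(J \right)} = \sqrt{\frac{1}{5} + J}$ ($u{\left(J \right)} = \sqrt{J + \frac{1}{5}} = \sqrt{\frac{1}{5} + J}$)
$z{\left(x \right)} = 25$
$15 \cdot 2 \left(z{\left(0 \right)} + u{\left(0 \right)}\right) = 15 \cdot 2 \left(25 + \frac{\sqrt{5 + 25 \cdot 0}}{5}\right) = 15 \cdot 2 \left(25 + \frac{\sqrt{5 + 0}}{5}\right) = 15 \cdot 2 \left(25 + \frac{\sqrt{5}}{5}\right) = 15 \left(50 + \frac{2 \sqrt{5}}{5}\right) = 750 + 6 \sqrt{5}$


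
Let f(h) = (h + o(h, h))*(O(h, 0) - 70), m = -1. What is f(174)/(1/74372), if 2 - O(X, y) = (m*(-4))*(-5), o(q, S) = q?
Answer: -1242309888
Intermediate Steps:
O(X, y) = 22 (O(X, y) = 2 - (-1*(-4))*(-5) = 2 - 4*(-5) = 2 - 1*(-20) = 2 + 20 = 22)
f(h) = -96*h (f(h) = (h + h)*(22 - 70) = (2*h)*(-48) = -96*h)
f(174)/(1/74372) = (-96*174)/(1/74372) = -16704/1/74372 = -16704*74372 = -1242309888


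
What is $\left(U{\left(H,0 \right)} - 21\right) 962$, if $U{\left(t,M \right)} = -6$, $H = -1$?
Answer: $-25974$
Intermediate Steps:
$\left(U{\left(H,0 \right)} - 21\right) 962 = \left(-6 - 21\right) 962 = \left(-27\right) 962 = -25974$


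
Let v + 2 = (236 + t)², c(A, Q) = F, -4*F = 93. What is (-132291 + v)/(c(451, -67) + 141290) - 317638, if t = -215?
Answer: -179487279154/565067 ≈ -3.1764e+5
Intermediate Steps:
F = -93/4 (F = -¼*93 = -93/4 ≈ -23.250)
c(A, Q) = -93/4
v = 439 (v = -2 + (236 - 215)² = -2 + 21² = -2 + 441 = 439)
(-132291 + v)/(c(451, -67) + 141290) - 317638 = (-132291 + 439)/(-93/4 + 141290) - 317638 = -131852/565067/4 - 317638 = -131852*4/565067 - 317638 = -527408/565067 - 317638 = -179487279154/565067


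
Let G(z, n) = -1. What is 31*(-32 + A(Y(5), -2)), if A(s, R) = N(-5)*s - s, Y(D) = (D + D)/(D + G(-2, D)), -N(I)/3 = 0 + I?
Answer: 93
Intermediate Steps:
N(I) = -3*I (N(I) = -3*(0 + I) = -3*I)
Y(D) = 2*D/(-1 + D) (Y(D) = (D + D)/(D - 1) = (2*D)/(-1 + D) = 2*D/(-1 + D))
A(s, R) = 14*s (A(s, R) = (-3*(-5))*s - s = 15*s - s = 14*s)
31*(-32 + A(Y(5), -2)) = 31*(-32 + 14*(2*5/(-1 + 5))) = 31*(-32 + 14*(2*5/4)) = 31*(-32 + 14*(2*5*(¼))) = 31*(-32 + 14*(5/2)) = 31*(-32 + 35) = 31*3 = 93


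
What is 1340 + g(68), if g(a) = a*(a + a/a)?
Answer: 6032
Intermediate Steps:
g(a) = a*(1 + a) (g(a) = a*(a + 1) = a*(1 + a))
1340 + g(68) = 1340 + 68*(1 + 68) = 1340 + 68*69 = 1340 + 4692 = 6032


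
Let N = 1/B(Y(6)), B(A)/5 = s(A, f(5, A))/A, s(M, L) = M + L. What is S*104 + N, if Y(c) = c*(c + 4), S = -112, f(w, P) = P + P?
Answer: -174719/15 ≈ -11648.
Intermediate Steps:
f(w, P) = 2*P
Y(c) = c*(4 + c)
s(M, L) = L + M
B(A) = 15 (B(A) = 5*((2*A + A)/A) = 5*((3*A)/A) = 5*3 = 15)
N = 1/15 ≈ 0.066667
S*104 + N = -112*104 + 1/15 = -11648 + 1/15 = -174719/15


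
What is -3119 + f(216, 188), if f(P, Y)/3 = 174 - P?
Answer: -3245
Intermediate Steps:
f(P, Y) = 522 - 3*P (f(P, Y) = 3*(174 - P) = 522 - 3*P)
-3119 + f(216, 188) = -3119 + (522 - 3*216) = -3119 + (522 - 648) = -3119 - 126 = -3245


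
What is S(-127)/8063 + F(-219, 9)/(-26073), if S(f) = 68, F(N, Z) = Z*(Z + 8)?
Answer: 59925/23358511 ≈ 0.0025654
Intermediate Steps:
F(N, Z) = Z*(8 + Z)
S(-127)/8063 + F(-219, 9)/(-26073) = 68/8063 + (9*(8 + 9))/(-26073) = 68*(1/8063) + (9*17)*(-1/26073) = 68/8063 + 153*(-1/26073) = 68/8063 - 17/2897 = 59925/23358511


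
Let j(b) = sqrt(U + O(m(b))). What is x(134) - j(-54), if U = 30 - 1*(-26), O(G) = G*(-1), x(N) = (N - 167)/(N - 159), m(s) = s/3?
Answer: 33/25 - sqrt(74) ≈ -7.2823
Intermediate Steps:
m(s) = s/3 (m(s) = s*(1/3) = s/3)
x(N) = (-167 + N)/(-159 + N)
O(G) = -G
U = 56 (U = 30 + 26 = 56)
j(b) = sqrt(56 - b/3)
x(134) - j(-54) = (-167 + 134)/(-159 + 134) - sqrt(504 - 3*(-54))/3 = -33/(-25) - sqrt(504 + 162)/3 = -1/25*(-33) - sqrt(666)/3 = 33/25 - 3*sqrt(74)/3 = 33/25 - sqrt(74)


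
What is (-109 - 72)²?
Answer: 32761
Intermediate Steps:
(-109 - 72)² = (-181)² = 32761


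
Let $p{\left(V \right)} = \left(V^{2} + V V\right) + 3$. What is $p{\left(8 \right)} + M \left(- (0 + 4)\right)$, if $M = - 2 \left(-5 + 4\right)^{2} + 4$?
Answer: $123$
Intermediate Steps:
$M = 2$ ($M = - 2 \left(-1\right)^{2} + 4 = \left(-2\right) 1 + 4 = -2 + 4 = 2$)
$p{\left(V \right)} = 3 + 2 V^{2}$ ($p{\left(V \right)} = \left(V^{2} + V^{2}\right) + 3 = 2 V^{2} + 3 = 3 + 2 V^{2}$)
$p{\left(8 \right)} + M \left(- (0 + 4)\right) = \left(3 + 2 \cdot 8^{2}\right) + 2 \left(- (0 + 4)\right) = \left(3 + 2 \cdot 64\right) + 2 \left(\left(-1\right) 4\right) = \left(3 + 128\right) + 2 \left(-4\right) = 131 - 8 = 123$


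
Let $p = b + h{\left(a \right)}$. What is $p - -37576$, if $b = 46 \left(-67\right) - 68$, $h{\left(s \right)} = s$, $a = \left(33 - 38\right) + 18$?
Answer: $34439$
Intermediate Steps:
$a = 13$ ($a = -5 + 18 = 13$)
$b = -3150$ ($b = -3082 - 68 = -3150$)
$p = -3137$ ($p = -3150 + 13 = -3137$)
$p - -37576 = -3137 - -37576 = -3137 + 37576 = 34439$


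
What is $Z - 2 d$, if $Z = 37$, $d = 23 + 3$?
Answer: $-15$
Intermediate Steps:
$d = 26$
$Z - 2 d = 37 - 52 = -15$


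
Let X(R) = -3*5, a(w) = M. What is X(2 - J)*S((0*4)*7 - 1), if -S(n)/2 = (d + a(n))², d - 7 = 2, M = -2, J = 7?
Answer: 1470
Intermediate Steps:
a(w) = -2
X(R) = -15
d = 9 (d = 7 + 2 = 9)
S(n) = -98 (S(n) = -2*(9 - 2)² = -2*7² = -2*49 = -98)
X(2 - J)*S((0*4)*7 - 1) = -15*(-98) = 1470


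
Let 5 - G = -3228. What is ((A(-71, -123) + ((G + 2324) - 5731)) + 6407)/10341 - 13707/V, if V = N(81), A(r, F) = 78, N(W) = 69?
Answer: -47102876/237843 ≈ -198.04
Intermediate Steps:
G = 3233 (G = 5 - 1*(-3228) = 5 + 3228 = 3233)
V = 69
((A(-71, -123) + ((G + 2324) - 5731)) + 6407)/10341 - 13707/V = ((78 + ((3233 + 2324) - 5731)) + 6407)/10341 - 13707/69 = ((78 + (5557 - 5731)) + 6407)*(1/10341) - 13707*1/69 = ((78 - 174) + 6407)*(1/10341) - 4569/23 = (-96 + 6407)*(1/10341) - 4569/23 = 6311*(1/10341) - 4569/23 = 6311/10341 - 4569/23 = -47102876/237843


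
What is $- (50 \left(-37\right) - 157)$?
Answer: $2007$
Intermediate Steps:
$- (50 \left(-37\right) - 157) = - (-1850 - 157) = \left(-1\right) \left(-2007\right) = 2007$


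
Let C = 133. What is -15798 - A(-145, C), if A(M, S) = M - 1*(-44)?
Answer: -15697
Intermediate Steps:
A(M, S) = 44 + M (A(M, S) = M + 44 = 44 + M)
-15798 - A(-145, C) = -15798 - (44 - 145) = -15798 - 1*(-101) = -15798 + 101 = -15697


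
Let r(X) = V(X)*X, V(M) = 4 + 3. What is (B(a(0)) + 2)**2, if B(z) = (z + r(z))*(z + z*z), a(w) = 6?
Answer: 4072324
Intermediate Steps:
V(M) = 7
r(X) = 7*X
B(z) = 8*z*(z + z**2) (B(z) = (z + 7*z)*(z + z*z) = (8*z)*(z + z**2) = 8*z*(z + z**2))
(B(a(0)) + 2)**2 = (8*6**2*(1 + 6) + 2)**2 = (8*36*7 + 2)**2 = (2016 + 2)**2 = 2018**2 = 4072324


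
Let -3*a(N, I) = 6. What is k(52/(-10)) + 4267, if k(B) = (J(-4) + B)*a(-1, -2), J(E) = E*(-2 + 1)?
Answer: 21347/5 ≈ 4269.4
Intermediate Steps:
J(E) = -E (J(E) = E*(-1) = -E)
a(N, I) = -2 (a(N, I) = -1/3*6 = -2)
k(B) = -8 - 2*B (k(B) = (-1*(-4) + B)*(-2) = (4 + B)*(-2) = -8 - 2*B)
k(52/(-10)) + 4267 = (-8 - 104/(-10)) + 4267 = (-8 - 104*(-1)/10) + 4267 = (-8 - 2*(-26/5)) + 4267 = (-8 + 52/5) + 4267 = 12/5 + 4267 = 21347/5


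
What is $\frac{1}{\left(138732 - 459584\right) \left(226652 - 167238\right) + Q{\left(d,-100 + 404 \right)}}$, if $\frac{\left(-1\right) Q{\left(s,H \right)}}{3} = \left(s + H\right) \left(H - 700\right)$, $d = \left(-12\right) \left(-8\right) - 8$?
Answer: $- \frac{1}{19062635032} \approx -5.2459 \cdot 10^{-11}$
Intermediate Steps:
$d = 88$ ($d = 96 - 8 = 88$)
$Q{\left(s,H \right)} = - 3 \left(-700 + H\right) \left(H + s\right)$ ($Q{\left(s,H \right)} = - 3 \left(s + H\right) \left(H - 700\right) = - 3 \left(H + s\right) \left(-700 + H\right) = - 3 \left(-700 + H\right) \left(H + s\right)$)
$\frac{1}{\left(138732 - 459584\right) \left(226652 - 167238\right) + Q{\left(d,-100 + 404 \right)}} = \frac{1}{\left(138732 - 459584\right) \left(226652 - 167238\right) + \left(- 3 \left(-100 + 404\right)^{2} + 2100 \left(-100 + 404\right) + 2100 \cdot 88 - 3 \left(-100 + 404\right) 88\right)} = \frac{1}{\left(-320852\right) 59414 + \left(- 3 \cdot 304^{2} + 2100 \cdot 304 + 184800 - 912 \cdot 88\right)} = \frac{1}{-19063100728 + \left(\left(-3\right) 92416 + 638400 + 184800 - 80256\right)} = \frac{1}{-19063100728 + \left(-277248 + 638400 + 184800 - 80256\right)} = \frac{1}{-19063100728 + 465696} = \frac{1}{-19062635032} = - \frac{1}{19062635032}$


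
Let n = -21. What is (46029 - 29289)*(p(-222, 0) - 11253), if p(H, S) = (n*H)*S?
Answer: -188375220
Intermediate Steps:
p(H, S) = -21*H*S (p(H, S) = (-21*H)*S = -21*H*S)
(46029 - 29289)*(p(-222, 0) - 11253) = (46029 - 29289)*(-21*(-222)*0 - 11253) = 16740*(0 - 11253) = 16740*(-11253) = -188375220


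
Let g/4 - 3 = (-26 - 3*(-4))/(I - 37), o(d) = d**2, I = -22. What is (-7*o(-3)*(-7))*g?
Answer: 336924/59 ≈ 5710.6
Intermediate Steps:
g = 764/59 (g = 12 + 4*((-26 - 3*(-4))/(-22 - 37)) = 12 + 4*((-26 + 12)/(-59)) = 12 + 4*(-14*(-1/59)) = 12 + 4*(14/59) = 12 + 56/59 = 764/59 ≈ 12.949)
(-7*o(-3)*(-7))*g = (-7*(-3)**2*(-7))*(764/59) = (-7*9*(-7))*(764/59) = -63*(-7)*(764/59) = 441*(764/59) = 336924/59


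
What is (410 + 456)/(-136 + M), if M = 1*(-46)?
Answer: -433/91 ≈ -4.7582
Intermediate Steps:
M = -46
(410 + 456)/(-136 + M) = (410 + 456)/(-136 - 46) = 866/(-182) = 866*(-1/182) = -433/91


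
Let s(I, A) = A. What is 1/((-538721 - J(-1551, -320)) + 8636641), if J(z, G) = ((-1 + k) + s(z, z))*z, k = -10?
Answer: 1/5675258 ≈ 1.7620e-7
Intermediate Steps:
J(z, G) = z*(-11 + z) (J(z, G) = ((-1 - 10) + z)*z = (-11 + z)*z = z*(-11 + z))
1/((-538721 - J(-1551, -320)) + 8636641) = 1/((-538721 - (-1551)*(-11 - 1551)) + 8636641) = 1/((-538721 - (-1551)*(-1562)) + 8636641) = 1/((-538721 - 1*2422662) + 8636641) = 1/((-538721 - 2422662) + 8636641) = 1/(-2961383 + 8636641) = 1/5675258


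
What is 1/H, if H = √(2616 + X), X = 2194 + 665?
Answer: √219/1095 ≈ 0.013515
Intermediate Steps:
X = 2859
H = 5*√219 (H = √(2616 + 2859) = √5475 = 5*√219 ≈ 73.993)
1/H = 1/(5*√219) = √219/1095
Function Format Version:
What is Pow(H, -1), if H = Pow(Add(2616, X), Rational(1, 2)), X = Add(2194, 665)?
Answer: Mul(Rational(1, 1095), Pow(219, Rational(1, 2))) ≈ 0.013515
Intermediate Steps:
X = 2859
H = Mul(5, Pow(219, Rational(1, 2))) (H = Pow(Add(2616, 2859), Rational(1, 2)) = Pow(5475, Rational(1, 2)) = Mul(5, Pow(219, Rational(1, 2))) ≈ 73.993)
Pow(H, -1) = Pow(Mul(5, Pow(219, Rational(1, 2))), -1) = Mul(Rational(1, 1095), Pow(219, Rational(1, 2)))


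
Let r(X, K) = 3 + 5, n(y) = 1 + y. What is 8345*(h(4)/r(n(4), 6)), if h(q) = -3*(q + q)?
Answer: -25035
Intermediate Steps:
h(q) = -6*q
r(X, K) = 8
8345*(h(4)/r(n(4), 6)) = 8345*(-6*4/8) = 8345*(-24*⅛) = 8345*(-3) = -25035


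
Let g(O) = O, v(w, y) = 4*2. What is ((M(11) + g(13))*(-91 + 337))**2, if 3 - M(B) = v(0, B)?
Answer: 3873024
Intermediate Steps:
v(w, y) = 8
M(B) = -5 (M(B) = 3 - 1*8 = 3 - 8 = -5)
((M(11) + g(13))*(-91 + 337))**2 = ((-5 + 13)*(-91 + 337))**2 = (8*246)**2 = 1968**2 = 3873024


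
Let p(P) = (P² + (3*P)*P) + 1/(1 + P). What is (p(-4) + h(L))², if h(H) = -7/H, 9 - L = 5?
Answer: 552049/144 ≈ 3833.7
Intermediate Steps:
L = 4 (L = 9 - 1*5 = 9 - 5 = 4)
p(P) = 1/(1 + P) + 4*P² (p(P) = (P² + 3*P²) + 1/(1 + P) = 4*P² + 1/(1 + P) = 1/(1 + P) + 4*P²)
(p(-4) + h(L))² = ((1 + 4*(-4)² + 4*(-4)³)/(1 - 4) - 7/4)² = ((1 + 4*16 + 4*(-64))/(-3) - 7*¼)² = (-(1 + 64 - 256)/3 - 7/4)² = (-⅓*(-191) - 7/4)² = (191/3 - 7/4)² = (743/12)² = 552049/144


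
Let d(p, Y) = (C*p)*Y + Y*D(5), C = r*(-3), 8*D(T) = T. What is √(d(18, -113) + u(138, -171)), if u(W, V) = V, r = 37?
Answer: √3608518/4 ≈ 474.90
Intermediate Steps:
D(T) = T/8
C = -111 (C = 37*(-3) = -111)
d(p, Y) = 5*Y/8 - 111*Y*p (d(p, Y) = (-111*p)*Y + Y*((⅛)*5) = -111*Y*p + Y*(5/8) = -111*Y*p + 5*Y/8 = 5*Y/8 - 111*Y*p)
√(d(18, -113) + u(138, -171)) = √((⅛)*(-113)*(5 - 888*18) - 171) = √((⅛)*(-113)*(5 - 15984) - 171) = √((⅛)*(-113)*(-15979) - 171) = √(1805627/8 - 171) = √(1804259/8) = √3608518/4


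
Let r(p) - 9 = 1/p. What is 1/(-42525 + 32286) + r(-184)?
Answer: 16945361/1883976 ≈ 8.9945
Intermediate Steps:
r(p) = 9 + 1/p
1/(-42525 + 32286) + r(-184) = 1/(-42525 + 32286) + (9 + 1/(-184)) = 1/(-10239) + (9 - 1/184) = -1/10239 + 1655/184 = 16945361/1883976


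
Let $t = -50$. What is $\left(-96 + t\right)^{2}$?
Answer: $21316$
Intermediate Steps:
$\left(-96 + t\right)^{2} = \left(-96 - 50\right)^{2} = \left(-146\right)^{2} = 21316$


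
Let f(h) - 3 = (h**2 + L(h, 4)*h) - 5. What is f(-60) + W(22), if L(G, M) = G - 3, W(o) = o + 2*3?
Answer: 7406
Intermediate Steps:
W(o) = 6 + o (W(o) = o + 6 = 6 + o)
L(G, M) = -3 + G
f(h) = -2 + h**2 + h*(-3 + h) (f(h) = 3 + ((h**2 + (-3 + h)*h) - 5) = 3 + ((h**2 + h*(-3 + h)) - 5) = 3 + (-5 + h**2 + h*(-3 + h)) = -2 + h**2 + h*(-3 + h))
f(-60) + W(22) = (-2 + (-60)**2 - 60*(-3 - 60)) + (6 + 22) = (-2 + 3600 - 60*(-63)) + 28 = (-2 + 3600 + 3780) + 28 = 7378 + 28 = 7406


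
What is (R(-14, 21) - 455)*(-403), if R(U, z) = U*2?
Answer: 194649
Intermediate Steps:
R(U, z) = 2*U
(R(-14, 21) - 455)*(-403) = (2*(-14) - 455)*(-403) = (-28 - 455)*(-403) = -483*(-403) = 194649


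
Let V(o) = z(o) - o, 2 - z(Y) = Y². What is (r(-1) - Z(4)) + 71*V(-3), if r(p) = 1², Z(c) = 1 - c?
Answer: -280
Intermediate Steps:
r(p) = 1
z(Y) = 2 - Y²
V(o) = 2 - o - o² (V(o) = (2 - o²) - o = 2 - o - o²)
(r(-1) - Z(4)) + 71*V(-3) = (1 - (1 - 1*4)) + 71*(2 - 1*(-3) - 1*(-3)²) = (1 - (1 - 4)) + 71*(2 + 3 - 1*9) = (1 - 1*(-3)) + 71*(2 + 3 - 9) = (1 + 3) + 71*(-4) = 4 - 284 = -280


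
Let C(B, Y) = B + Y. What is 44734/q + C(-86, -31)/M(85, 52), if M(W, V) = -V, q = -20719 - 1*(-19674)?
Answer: -169531/4180 ≈ -40.558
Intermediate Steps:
q = -1045 (q = -20719 + 19674 = -1045)
44734/q + C(-86, -31)/M(85, 52) = 44734/(-1045) + (-86 - 31)/((-1*52)) = 44734*(-1/1045) - 117/(-52) = -44734/1045 - 117*(-1/52) = -44734/1045 + 9/4 = -169531/4180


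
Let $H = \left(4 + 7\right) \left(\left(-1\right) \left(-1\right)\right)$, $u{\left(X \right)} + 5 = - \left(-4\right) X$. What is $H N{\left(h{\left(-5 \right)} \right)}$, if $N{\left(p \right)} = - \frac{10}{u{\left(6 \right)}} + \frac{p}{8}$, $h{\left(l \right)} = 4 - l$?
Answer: $\frac{1001}{152} \approx 6.5855$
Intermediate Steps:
$u{\left(X \right)} = -5 + 4 X$ ($u{\left(X \right)} = -5 - - 4 X = -5 + 4 X$)
$N{\left(p \right)} = - \frac{10}{19} + \frac{p}{8}$ ($N{\left(p \right)} = - \frac{10}{-5 + 4 \cdot 6} + \frac{p}{8} = - \frac{10}{-5 + 24} + p \frac{1}{8} = - \frac{10}{19} + \frac{p}{8}$)
$H = 11$ ($H = 11 \cdot 1 = 11$)
$H N{\left(h{\left(-5 \right)} \right)} = 11 \left(- \frac{10}{19} + \frac{4 - -5}{8}\right) = 11 \left(- \frac{10}{19} + \frac{4 + 5}{8}\right) = 11 \left(- \frac{10}{19} + \frac{1}{8} \cdot 9\right) = 11 \left(- \frac{10}{19} + \frac{9}{8}\right) = 11 \cdot \frac{91}{152} = \frac{1001}{152}$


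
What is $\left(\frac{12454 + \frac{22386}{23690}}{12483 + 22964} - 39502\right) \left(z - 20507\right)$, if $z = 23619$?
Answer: $- \frac{51614219006068984}{419869715} \approx -1.2293 \cdot 10^{8}$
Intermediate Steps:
$\left(\frac{12454 + \frac{22386}{23690}}{12483 + 22964} - 39502\right) \left(z - 20507\right) = \left(\frac{12454 + \frac{22386}{23690}}{12483 + 22964} - 39502\right) \left(23619 - 20507\right) = \left(\frac{12454 + 22386 \cdot \frac{1}{23690}}{35447} - 39502\right) 3112 = \left(\left(12454 + \frac{11193}{11845}\right) \frac{1}{35447} - 39502\right) 3112 = \left(\frac{147528823}{11845} \cdot \frac{1}{35447} - 39502\right) 3112 = \left(\frac{147528823}{419869715} - 39502\right) 3112 = \left(- \frac{16585545953107}{419869715}\right) 3112 = - \frac{51614219006068984}{419869715}$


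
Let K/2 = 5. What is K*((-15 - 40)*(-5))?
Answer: 2750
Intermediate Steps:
K = 10 (K = 2*5 = 10)
K*((-15 - 40)*(-5)) = 10*((-15 - 40)*(-5)) = 10*(-55*(-5)) = 10*275 = 2750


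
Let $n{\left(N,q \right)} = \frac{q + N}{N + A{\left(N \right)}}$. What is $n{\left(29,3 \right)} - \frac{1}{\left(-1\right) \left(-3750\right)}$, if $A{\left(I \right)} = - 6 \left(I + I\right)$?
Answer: $- \frac{120319}{1196250} \approx -0.10058$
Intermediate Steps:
$A{\left(I \right)} = - 12 I$ ($A{\left(I \right)} = - 6 \cdot 2 I = - 12 I$)
$n{\left(N,q \right)} = - \frac{N + q}{11 N}$ ($n{\left(N,q \right)} = \frac{q + N}{N - 12 N} = \frac{N + q}{\left(-11\right) N} = \left(N + q\right) \left(- \frac{1}{11 N}\right) = - \frac{N + q}{11 N}$)
$n{\left(29,3 \right)} - \frac{1}{\left(-1\right) \left(-3750\right)} = \frac{\left(-1\right) 29 - 3}{11 \cdot 29} - \frac{1}{\left(-1\right) \left(-3750\right)} = \frac{1}{11} \cdot \frac{1}{29} \left(-29 - 3\right) - \frac{1}{3750} = \frac{1}{11} \cdot \frac{1}{29} \left(-32\right) - \frac{1}{3750} = - \frac{32}{319} - \frac{1}{3750} = - \frac{120319}{1196250}$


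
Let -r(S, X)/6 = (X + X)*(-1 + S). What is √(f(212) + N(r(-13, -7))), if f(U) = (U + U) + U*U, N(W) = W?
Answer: 4*√2762 ≈ 210.22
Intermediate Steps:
r(S, X) = -12*X*(-1 + S) (r(S, X) = -6*(X + X)*(-1 + S) = -6*2*X*(-1 + S) = -12*X*(-1 + S))
f(U) = U² + 2*U (f(U) = 2*U + U² = U² + 2*U)
√(f(212) + N(r(-13, -7))) = √(212*(2 + 212) + 12*(-7)*(1 - 1*(-13))) = √(212*214 + 12*(-7)*(1 + 13)) = √(45368 + 12*(-7)*14) = √(45368 - 1176) = √44192 = 4*√2762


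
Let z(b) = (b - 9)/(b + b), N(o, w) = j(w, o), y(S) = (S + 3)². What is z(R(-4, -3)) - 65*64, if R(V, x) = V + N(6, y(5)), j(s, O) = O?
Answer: -16647/4 ≈ -4161.8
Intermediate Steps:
y(S) = (3 + S)²
N(o, w) = o
R(V, x) = 6 + V (R(V, x) = V + 6 = 6 + V)
z(b) = (-9 + b)/(2*b) (z(b) = (-9 + b)/((2*b)) = (-9 + b)*(1/(2*b)) = (-9 + b)/(2*b))
z(R(-4, -3)) - 65*64 = (-9 + (6 - 4))/(2*(6 - 4)) - 65*64 = (½)*(-9 + 2)/2 - 4160 = (½)*(½)*(-7) - 4160 = -7/4 - 4160 = -16647/4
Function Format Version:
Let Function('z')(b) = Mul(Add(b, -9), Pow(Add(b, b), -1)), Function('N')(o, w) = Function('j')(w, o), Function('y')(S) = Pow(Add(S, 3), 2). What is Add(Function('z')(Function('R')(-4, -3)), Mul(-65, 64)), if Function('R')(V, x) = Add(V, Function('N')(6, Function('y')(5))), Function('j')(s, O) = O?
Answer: Rational(-16647, 4) ≈ -4161.8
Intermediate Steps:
Function('y')(S) = Pow(Add(3, S), 2)
Function('N')(o, w) = o
Function('R')(V, x) = Add(6, V) (Function('R')(V, x) = Add(V, 6) = Add(6, V))
Function('z')(b) = Mul(Rational(1, 2), Pow(b, -1), Add(-9, b)) (Function('z')(b) = Mul(Add(-9, b), Pow(Mul(2, b), -1)) = Mul(Add(-9, b), Mul(Rational(1, 2), Pow(b, -1))) = Mul(Rational(1, 2), Pow(b, -1), Add(-9, b)))
Add(Function('z')(Function('R')(-4, -3)), Mul(-65, 64)) = Add(Mul(Rational(1, 2), Pow(Add(6, -4), -1), Add(-9, Add(6, -4))), Mul(-65, 64)) = Add(Mul(Rational(1, 2), Pow(2, -1), Add(-9, 2)), -4160) = Add(Mul(Rational(1, 2), Rational(1, 2), -7), -4160) = Add(Rational(-7, 4), -4160) = Rational(-16647, 4)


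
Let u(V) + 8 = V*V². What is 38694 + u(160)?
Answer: 4134686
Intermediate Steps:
u(V) = -8 + V³ (u(V) = -8 + V*V² = -8 + V³)
38694 + u(160) = 38694 + (-8 + 160³) = 38694 + (-8 + 4096000) = 38694 + 4095992 = 4134686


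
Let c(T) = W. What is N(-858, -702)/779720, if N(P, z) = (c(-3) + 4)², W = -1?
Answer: 9/779720 ≈ 1.1543e-5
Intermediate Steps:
c(T) = -1
N(P, z) = 9 (N(P, z) = (-1 + 4)² = 3² = 9)
N(-858, -702)/779720 = 9/779720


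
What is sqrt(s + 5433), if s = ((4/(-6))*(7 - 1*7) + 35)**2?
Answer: sqrt(6658) ≈ 81.597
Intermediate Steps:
s = 1225 (s = ((4*(-1/6))*(7 - 7) + 35)**2 = (-2/3*0 + 35)**2 = (0 + 35)**2 = 35**2 = 1225)
sqrt(s + 5433) = sqrt(1225 + 5433) = sqrt(6658)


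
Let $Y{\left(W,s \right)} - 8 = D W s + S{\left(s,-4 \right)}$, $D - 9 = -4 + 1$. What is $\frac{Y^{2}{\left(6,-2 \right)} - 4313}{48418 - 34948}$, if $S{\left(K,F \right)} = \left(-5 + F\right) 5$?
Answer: $\frac{3784}{6735} \approx 0.56184$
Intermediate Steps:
$S{\left(K,F \right)} = -25 + 5 F$
$D = 6$ ($D = 9 + \left(-4 + 1\right) = 9 - 3 = 6$)
$Y{\left(W,s \right)} = -37 + 6 W s$ ($Y{\left(W,s \right)} = 8 + \left(6 W s + \left(-25 + 5 \left(-4\right)\right)\right) = 8 + \left(6 W s - 45\right) = 8 + \left(-45 + 6 W s\right) = -37 + 6 W s$)
$\frac{Y^{2}{\left(6,-2 \right)} - 4313}{48418 - 34948} = \frac{\left(-37 + 6 \cdot 6 \left(-2\right)\right)^{2} - 4313}{48418 - 34948} = \frac{\left(-37 - 72\right)^{2} - 4313}{13470} = \left(\left(-109\right)^{2} - 4313\right) \frac{1}{13470} = \left(11881 - 4313\right) \frac{1}{13470} = 7568 \cdot \frac{1}{13470} = \frac{3784}{6735}$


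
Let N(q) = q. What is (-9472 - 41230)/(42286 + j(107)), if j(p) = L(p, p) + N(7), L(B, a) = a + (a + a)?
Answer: -25351/21307 ≈ -1.1898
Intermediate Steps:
L(B, a) = 3*a (L(B, a) = a + 2*a = 3*a)
j(p) = 7 + 3*p (j(p) = 3*p + 7 = 7 + 3*p)
(-9472 - 41230)/(42286 + j(107)) = (-9472 - 41230)/(42286 + (7 + 3*107)) = -50702/(42286 + (7 + 321)) = -50702/(42286 + 328) = -50702/42614 = -50702*1/42614 = -25351/21307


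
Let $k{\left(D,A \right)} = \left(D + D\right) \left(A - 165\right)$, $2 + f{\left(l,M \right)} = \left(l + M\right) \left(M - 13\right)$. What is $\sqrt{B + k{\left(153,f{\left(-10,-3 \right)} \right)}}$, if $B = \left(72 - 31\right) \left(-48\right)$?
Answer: $\sqrt{10578} \approx 102.85$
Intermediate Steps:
$f{\left(l,M \right)} = -2 + \left(-13 + M\right) \left(M + l\right)$ ($f{\left(l,M \right)} = -2 + \left(l + M\right) \left(M - 13\right) = -2 + \left(M + l\right) \left(-13 + M\right) = -2 + \left(-13 + M\right) \left(M + l\right)$)
$k{\left(D,A \right)} = 2 D \left(-165 + A\right)$
$B = -1968$ ($B = 41 \left(-48\right) = -1968$)
$\sqrt{B + k{\left(153,f{\left(-10,-3 \right)} \right)}} = \sqrt{-1968 + 2 \cdot 153 \left(-165 - \left(-197 - 9\right)\right)} = \sqrt{-1968 + 2 \cdot 153 \left(-165 + \left(-2 + 9 + 39 + 130 + 30\right)\right)} = \sqrt{-1968 + 2 \cdot 153 \left(-165 + 206\right)} = \sqrt{-1968 + 2 \cdot 153 \cdot 41} = \sqrt{-1968 + 12546} = \sqrt{10578}$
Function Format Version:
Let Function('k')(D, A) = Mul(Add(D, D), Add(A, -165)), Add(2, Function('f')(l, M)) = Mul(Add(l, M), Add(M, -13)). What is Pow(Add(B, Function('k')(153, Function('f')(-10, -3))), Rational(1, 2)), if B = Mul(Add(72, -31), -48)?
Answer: Pow(10578, Rational(1, 2)) ≈ 102.85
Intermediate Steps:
Function('f')(l, M) = Add(-2, Mul(Add(-13, M), Add(M, l))) (Function('f')(l, M) = Add(-2, Mul(Add(l, M), Add(M, -13))) = Add(-2, Mul(Add(M, l), Add(-13, M))) = Add(-2, Mul(Add(-13, M), Add(M, l))))
Function('k')(D, A) = Mul(2, D, Add(-165, A)) (Function('k')(D, A) = Mul(Mul(2, D), Add(-165, A)) = Mul(2, D, Add(-165, A)))
B = -1968 (B = Mul(41, -48) = -1968)
Pow(Add(B, Function('k')(153, Function('f')(-10, -3))), Rational(1, 2)) = Pow(Add(-1968, Mul(2, 153, Add(-165, Add(-2, Pow(-3, 2), Mul(-13, -3), Mul(-13, -10), Mul(-3, -10))))), Rational(1, 2)) = Pow(Add(-1968, Mul(2, 153, Add(-165, Add(-2, 9, 39, 130, 30)))), Rational(1, 2)) = Pow(Add(-1968, Mul(2, 153, Add(-165, 206))), Rational(1, 2)) = Pow(Add(-1968, Mul(2, 153, 41)), Rational(1, 2)) = Pow(Add(-1968, 12546), Rational(1, 2)) = Pow(10578, Rational(1, 2))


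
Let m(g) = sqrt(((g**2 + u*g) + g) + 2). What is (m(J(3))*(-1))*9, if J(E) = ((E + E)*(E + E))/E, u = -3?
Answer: -9*sqrt(122) ≈ -99.408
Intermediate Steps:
J(E) = 4*E (J(E) = ((2*E)*(2*E))/E = (4*E**2)/E = 4*E)
m(g) = sqrt(2 + g**2 - 2*g) (m(g) = sqrt(((g**2 - 3*g) + g) + 2) = sqrt((g**2 - 2*g) + 2) = sqrt(2 + g**2 - 2*g))
(m(J(3))*(-1))*9 = (sqrt(2 + (4*3)**2 - 8*3)*(-1))*9 = (sqrt(2 + 12**2 - 2*12)*(-1))*9 = (sqrt(2 + 144 - 24)*(-1))*9 = (sqrt(122)*(-1))*9 = -sqrt(122)*9 = -9*sqrt(122)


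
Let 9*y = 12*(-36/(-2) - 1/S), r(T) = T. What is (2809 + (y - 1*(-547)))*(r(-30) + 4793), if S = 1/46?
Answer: 47420428/3 ≈ 1.5807e+7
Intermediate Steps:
S = 1/46 ≈ 0.021739
y = -112/3 (y = (12*(-36/(-2) - 1/1/46))/9 = (12*(-36*(-1/2) - 1*46))/9 = (12*(18 - 46))/9 = (12*(-28))/9 = (1/9)*(-336) = -112/3 ≈ -37.333)
(2809 + (y - 1*(-547)))*(r(-30) + 4793) = (2809 + (-112/3 - 1*(-547)))*(-30 + 4793) = (2809 + (-112/3 + 547))*4763 = (2809 + 1529/3)*4763 = (9956/3)*4763 = 47420428/3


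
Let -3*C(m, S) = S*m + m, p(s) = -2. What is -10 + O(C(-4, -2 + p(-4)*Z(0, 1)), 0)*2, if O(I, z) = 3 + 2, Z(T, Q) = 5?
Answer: 0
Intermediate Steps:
C(m, S) = -m/3 - S*m/3 (C(m, S) = -(S*m + m)/3 = -(m + S*m)/3 = -m/3 - S*m/3)
O(I, z) = 5
-10 + O(C(-4, -2 + p(-4)*Z(0, 1)), 0)*2 = -10 + 5*2 = -10 + 10 = 0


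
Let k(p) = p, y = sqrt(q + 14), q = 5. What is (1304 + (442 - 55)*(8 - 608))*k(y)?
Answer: -230896*sqrt(19) ≈ -1.0065e+6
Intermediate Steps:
y = sqrt(19) (y = sqrt(5 + 14) = sqrt(19) ≈ 4.3589)
(1304 + (442 - 55)*(8 - 608))*k(y) = (1304 + (442 - 55)*(8 - 608))*sqrt(19) = (1304 + 387*(-600))*sqrt(19) = (1304 - 232200)*sqrt(19) = -230896*sqrt(19)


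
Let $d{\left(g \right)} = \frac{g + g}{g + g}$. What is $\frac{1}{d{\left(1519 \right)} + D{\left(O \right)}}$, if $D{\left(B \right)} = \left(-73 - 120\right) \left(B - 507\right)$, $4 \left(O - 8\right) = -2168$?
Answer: $\frac{1}{200914} \approx 4.9773 \cdot 10^{-6}$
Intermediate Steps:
$O = -534$ ($O = 8 + \frac{1}{4} \left(-2168\right) = 8 - 542 = -534$)
$D{\left(B \right)} = 97851 - 193 B$ ($D{\left(B \right)} = - 193 \left(-507 + B\right) = 97851 - 193 B$)
$d{\left(g \right)} = 1$ ($d{\left(g \right)} = \frac{2 g}{2 g} = 2 g \frac{1}{2 g} = 1$)
$\frac{1}{d{\left(1519 \right)} + D{\left(O \right)}} = \frac{1}{1 + \left(97851 - -103062\right)} = \frac{1}{1 + \left(97851 + 103062\right)} = \frac{1}{1 + 200913} = \frac{1}{200914}$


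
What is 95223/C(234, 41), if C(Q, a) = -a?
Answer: -95223/41 ≈ -2322.5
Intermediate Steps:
95223/C(234, 41) = 95223/((-1*41)) = 95223/(-41) = 95223*(-1/41) = -95223/41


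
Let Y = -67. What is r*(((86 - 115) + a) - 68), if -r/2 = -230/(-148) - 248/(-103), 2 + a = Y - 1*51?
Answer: 6552749/3811 ≈ 1719.4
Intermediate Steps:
a = -120 (a = -2 + (-67 - 1*51) = -2 + (-67 - 51) = -2 - 118 = -120)
r = -30197/3811 (r = -2*(-230/(-148) - 248/(-103)) = -2*(-230*(-1/148) - 248*(-1/103)) = -2*(115/74 + 248/103) = -2*30197/7622 = -30197/3811 ≈ -7.9236)
r*(((86 - 115) + a) - 68) = -30197*(((86 - 115) - 120) - 68)/3811 = -30197*((-29 - 120) - 68)/3811 = -30197*(-149 - 68)/3811 = -30197/3811*(-217) = 6552749/3811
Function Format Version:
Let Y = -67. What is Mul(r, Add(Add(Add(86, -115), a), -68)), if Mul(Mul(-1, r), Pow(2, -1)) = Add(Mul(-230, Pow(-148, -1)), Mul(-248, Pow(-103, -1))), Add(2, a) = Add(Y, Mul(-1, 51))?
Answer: Rational(6552749, 3811) ≈ 1719.4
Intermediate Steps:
a = -120 (a = Add(-2, Add(-67, Mul(-1, 51))) = Add(-2, Add(-67, -51)) = Add(-2, -118) = -120)
r = Rational(-30197, 3811) (r = Mul(-2, Add(Mul(-230, Pow(-148, -1)), Mul(-248, Pow(-103, -1)))) = Mul(-2, Add(Mul(-230, Rational(-1, 148)), Mul(-248, Rational(-1, 103)))) = Mul(-2, Add(Rational(115, 74), Rational(248, 103))) = Mul(-2, Rational(30197, 7622)) = Rational(-30197, 3811) ≈ -7.9236)
Mul(r, Add(Add(Add(86, -115), a), -68)) = Mul(Rational(-30197, 3811), Add(Add(Add(86, -115), -120), -68)) = Mul(Rational(-30197, 3811), Add(Add(-29, -120), -68)) = Mul(Rational(-30197, 3811), Add(-149, -68)) = Mul(Rational(-30197, 3811), -217) = Rational(6552749, 3811)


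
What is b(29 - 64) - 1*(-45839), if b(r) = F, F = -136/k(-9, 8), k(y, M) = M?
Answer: 45822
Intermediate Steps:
F = -17 (F = -136/8 = -136*1/8 = -17)
b(r) = -17
b(29 - 64) - 1*(-45839) = -17 - 1*(-45839) = -17 + 45839 = 45822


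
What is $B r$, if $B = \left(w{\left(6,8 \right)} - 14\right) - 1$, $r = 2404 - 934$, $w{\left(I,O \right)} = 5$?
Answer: $-14700$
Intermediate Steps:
$r = 1470$
$B = -10$ ($B = \left(5 - 14\right) - 1 = -9 - 1 = -10$)
$B r = \left(-10\right) 1470 = -14700$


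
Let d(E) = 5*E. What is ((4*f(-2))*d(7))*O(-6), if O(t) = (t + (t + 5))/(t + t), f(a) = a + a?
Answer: -980/3 ≈ -326.67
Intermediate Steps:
f(a) = 2*a
O(t) = (5 + 2*t)/(2*t) (O(t) = (t + (5 + t))/((2*t)) = (5 + 2*t)*(1/(2*t)) = (5 + 2*t)/(2*t))
((4*f(-2))*d(7))*O(-6) = ((4*(2*(-2)))*(5*7))*((5/2 - 6)/(-6)) = ((4*(-4))*35)*(-⅙*(-7/2)) = -16*35*(7/12) = -560*7/12 = -980/3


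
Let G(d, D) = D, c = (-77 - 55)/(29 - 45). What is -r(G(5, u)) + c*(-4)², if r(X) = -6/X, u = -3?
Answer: 130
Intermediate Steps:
c = 33/4 (c = -132/(-16) = -132*(-1/16) = 33/4 ≈ 8.2500)
-r(G(5, u)) + c*(-4)² = -(-6)/(-3) + (33/4)*(-4)² = -(-6)*(-1)/3 + (33/4)*16 = -1*2 + 132 = -2 + 132 = 130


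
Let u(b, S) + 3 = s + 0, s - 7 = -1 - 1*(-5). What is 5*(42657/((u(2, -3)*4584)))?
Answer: 71095/12224 ≈ 5.8160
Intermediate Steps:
s = 11 (s = 7 + (-1 - 1*(-5)) = 7 + (-1 + 5) = 7 + 4 = 11)
u(b, S) = 8 (u(b, S) = -3 + (11 + 0) = -3 + 11 = 8)
5*(42657/((u(2, -3)*4584))) = 5*(42657/((8*4584))) = 5*(42657/36672) = 5*(42657*(1/36672)) = 5*(14219/12224) = 71095/12224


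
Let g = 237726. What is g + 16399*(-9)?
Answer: 90135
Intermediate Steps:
g + 16399*(-9) = 237726 + 16399*(-9) = 237726 - 147591 = 90135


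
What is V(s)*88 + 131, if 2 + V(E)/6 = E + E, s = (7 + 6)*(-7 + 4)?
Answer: -42109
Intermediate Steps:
s = -39 (s = 13*(-3) = -39)
V(E) = -12 + 12*E (V(E) = -12 + 6*(E + E) = -12 + 6*(2*E) = -12 + 12*E)
V(s)*88 + 131 = (-12 + 12*(-39))*88 + 131 = (-12 - 468)*88 + 131 = -480*88 + 131 = -42240 + 131 = -42109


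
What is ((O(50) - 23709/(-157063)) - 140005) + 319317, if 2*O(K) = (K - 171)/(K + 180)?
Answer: 12955101003277/72248980 ≈ 1.7931e+5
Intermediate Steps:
O(K) = (-171 + K)/(2*(180 + K)) (O(K) = ((K - 171)/(K + 180))/2 = ((-171 + K)/(180 + K))/2 = (-171 + K)/(2*(180 + K)))
((O(50) - 23709/(-157063)) - 140005) + 319317 = (((-171 + 50)/(2*(180 + 50)) - 23709/(-157063)) - 140005) + 319317 = (((½)*(-121)/230 - 23709*(-1/157063)) - 140005) + 319317 = (((½)*(1/230)*(-121) + 23709/157063) - 140005) + 319317 = ((-121/460 + 23709/157063) - 140005) + 319317 = (-8098483/72248980 - 140005) + 319317 = -10115226543383/72248980 + 319317 = 12955101003277/72248980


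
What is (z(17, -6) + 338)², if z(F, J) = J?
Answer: 110224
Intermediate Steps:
(z(17, -6) + 338)² = (-6 + 338)² = 332² = 110224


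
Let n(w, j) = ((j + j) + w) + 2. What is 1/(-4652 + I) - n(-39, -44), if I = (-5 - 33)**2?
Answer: 400999/3208 ≈ 125.00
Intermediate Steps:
n(w, j) = 2 + w + 2*j (n(w, j) = (2*j + w) + 2 = (w + 2*j) + 2 = 2 + w + 2*j)
I = 1444 (I = (-38)**2 = 1444)
1/(-4652 + I) - n(-39, -44) = 1/(-4652 + 1444) - (2 - 39 + 2*(-44)) = 1/(-3208) - (2 - 39 - 88) = -1/3208 - 1*(-125) = -1/3208 + 125 = 400999/3208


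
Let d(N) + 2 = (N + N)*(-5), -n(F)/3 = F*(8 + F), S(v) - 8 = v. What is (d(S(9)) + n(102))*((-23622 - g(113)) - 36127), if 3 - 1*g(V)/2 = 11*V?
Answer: 1937524808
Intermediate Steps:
S(v) = 8 + v
n(F) = -3*F*(8 + F)
d(N) = -2 - 10*N (d(N) = -2 + (N + N)*(-5) = -2 + (2*N)*(-5) = -2 - 10*N)
g(V) = 6 - 22*V
(d(S(9)) + n(102))*((-23622 - g(113)) - 36127) = ((-2 - 10*(8 + 9)) - 3*102*(8 + 102))*((-23622 - (6 - 22*113)) - 36127) = ((-2 - 10*17) - 3*102*110)*((-23622 - (6 - 2486)) - 36127) = ((-2 - 170) - 33660)*((-23622 - 1*(-2480)) - 36127) = (-172 - 33660)*((-23622 + 2480) - 36127) = -33832*(-21142 - 36127) = -33832*(-57269) = 1937524808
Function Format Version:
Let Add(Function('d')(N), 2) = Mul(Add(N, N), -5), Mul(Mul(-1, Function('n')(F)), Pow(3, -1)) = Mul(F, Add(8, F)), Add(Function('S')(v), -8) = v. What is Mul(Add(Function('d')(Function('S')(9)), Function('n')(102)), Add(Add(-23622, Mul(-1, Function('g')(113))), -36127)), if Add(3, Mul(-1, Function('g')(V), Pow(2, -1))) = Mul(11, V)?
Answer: 1937524808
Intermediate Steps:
Function('S')(v) = Add(8, v)
Function('n')(F) = Mul(-3, F, Add(8, F)) (Function('n')(F) = Mul(-3, Mul(F, Add(8, F))) = Mul(-3, F, Add(8, F)))
Function('d')(N) = Add(-2, Mul(-10, N)) (Function('d')(N) = Add(-2, Mul(Add(N, N), -5)) = Add(-2, Mul(Mul(2, N), -5)) = Add(-2, Mul(-10, N)))
Function('g')(V) = Add(6, Mul(-22, V)) (Function('g')(V) = Add(6, Mul(-2, Mul(11, V))) = Add(6, Mul(-22, V)))
Mul(Add(Function('d')(Function('S')(9)), Function('n')(102)), Add(Add(-23622, Mul(-1, Function('g')(113))), -36127)) = Mul(Add(Add(-2, Mul(-10, Add(8, 9))), Mul(-3, 102, Add(8, 102))), Add(Add(-23622, Mul(-1, Add(6, Mul(-22, 113)))), -36127)) = Mul(Add(Add(-2, Mul(-10, 17)), Mul(-3, 102, 110)), Add(Add(-23622, Mul(-1, Add(6, -2486))), -36127)) = Mul(Add(Add(-2, -170), -33660), Add(Add(-23622, Mul(-1, -2480)), -36127)) = Mul(Add(-172, -33660), Add(Add(-23622, 2480), -36127)) = Mul(-33832, Add(-21142, -36127)) = Mul(-33832, -57269) = 1937524808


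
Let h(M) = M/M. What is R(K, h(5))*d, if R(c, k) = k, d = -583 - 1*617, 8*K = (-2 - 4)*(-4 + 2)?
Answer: -1200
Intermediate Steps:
h(M) = 1
K = 3/2 (K = ((-2 - 4)*(-4 + 2))/8 = (-6*(-2))/8 = (1/8)*12 = 3/2 ≈ 1.5000)
d = -1200 (d = -583 - 617 = -1200)
R(K, h(5))*d = 1*(-1200) = -1200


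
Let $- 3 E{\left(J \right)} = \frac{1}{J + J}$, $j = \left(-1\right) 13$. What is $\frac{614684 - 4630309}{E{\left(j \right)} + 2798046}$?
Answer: $- \frac{313218750}{218247589} \approx -1.4352$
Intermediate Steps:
$j = -13$
$E{\left(J \right)} = - \frac{1}{6 J}$ ($E{\left(J \right)} = - \frac{1}{3 \left(J + J\right)} = - \frac{1}{3 \cdot 2 J} = - \frac{\frac{1}{2} \frac{1}{J}}{3} = - \frac{1}{6 J}$)
$\frac{614684 - 4630309}{E{\left(j \right)} + 2798046} = \frac{614684 - 4630309}{- \frac{1}{6 \left(-13\right)} + 2798046} = - \frac{4015625}{\left(- \frac{1}{6}\right) \left(- \frac{1}{13}\right) + 2798046} = - \frac{4015625}{\frac{1}{78} + 2798046} = - \frac{4015625}{\frac{218247589}{78}} = \left(-4015625\right) \frac{78}{218247589} = - \frac{313218750}{218247589}$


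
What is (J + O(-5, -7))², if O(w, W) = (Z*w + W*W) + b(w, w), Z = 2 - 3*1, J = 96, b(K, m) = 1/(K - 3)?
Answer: 1437601/64 ≈ 22463.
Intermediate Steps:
b(K, m) = 1/(-3 + K)
Z = -1 (Z = 2 - 3 = -1)
O(w, W) = W² + 1/(-3 + w) - w (O(w, W) = (-w + W*W) + 1/(-3 + w) = (-w + W²) + 1/(-3 + w) = (W² - w) + 1/(-3 + w) = W² + 1/(-3 + w) - w)
(J + O(-5, -7))² = (96 + (1 + (-3 - 5)*((-7)² - 1*(-5)))/(-3 - 5))² = (96 + (1 - 8*(49 + 5))/(-8))² = (96 - (1 - 8*54)/8)² = (96 - (1 - 432)/8)² = (96 - ⅛*(-431))² = (96 + 431/8)² = (1199/8)² = 1437601/64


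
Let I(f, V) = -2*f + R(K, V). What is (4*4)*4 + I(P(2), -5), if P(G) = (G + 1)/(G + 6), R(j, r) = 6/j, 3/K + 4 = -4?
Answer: 189/4 ≈ 47.250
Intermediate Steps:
K = -3/8 (K = 3/(-4 - 4) = 3/(-8) = 3*(-1/8) = -3/8 ≈ -0.37500)
P(G) = (1 + G)/(6 + G)
I(f, V) = -16 - 2*f (I(f, V) = -2*f + 6/(-3/8) = -2*f + 6*(-8/3) = -2*f - 16 = -16 - 2*f)
(4*4)*4 + I(P(2), -5) = (4*4)*4 + (-16 - 2*(1 + 2)/(6 + 2)) = 16*4 + (-16 - 2*3/8) = 64 + (-16 - 3/4) = 64 - 67/4 = 189/4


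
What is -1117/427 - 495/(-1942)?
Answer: -1957849/829234 ≈ -2.3610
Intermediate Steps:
-1117/427 - 495/(-1942) = -1117*1/427 - 495*(-1/1942) = -1117/427 + 495/1942 = -1957849/829234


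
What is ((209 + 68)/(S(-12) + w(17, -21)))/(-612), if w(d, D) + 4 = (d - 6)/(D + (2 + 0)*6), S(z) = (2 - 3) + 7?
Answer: -277/476 ≈ -0.58193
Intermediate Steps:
S(z) = 6 (S(z) = -1 + 7 = 6)
w(d, D) = -4 + (-6 + d)/(12 + D) (w(d, D) = -4 + (d - 6)/(D + (2 + 0)*6) = -4 + (-6 + d)/(D + 2*6) = -4 + (-6 + d)/(D + 12) = -4 + (-6 + d)/(12 + D))
((209 + 68)/(S(-12) + w(17, -21)))/(-612) = ((209 + 68)/(6 + (-54 + 17 - 4*(-21))/(12 - 21)))/(-612) = (277/(6 + (-54 + 17 + 84)/(-9)))*(-1/612) = (277/(6 - 1/9*47))*(-1/612) = (277/(6 - 47/9))*(-1/612) = (277/(7/9))*(-1/612) = (277*(9/7))*(-1/612) = (2493/7)*(-1/612) = -277/476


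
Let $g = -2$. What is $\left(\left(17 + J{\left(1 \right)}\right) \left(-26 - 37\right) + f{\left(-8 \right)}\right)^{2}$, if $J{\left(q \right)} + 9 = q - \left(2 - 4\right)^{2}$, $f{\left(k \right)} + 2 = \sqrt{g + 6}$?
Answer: $99225$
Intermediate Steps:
$f{\left(k \right)} = 0$ ($f{\left(k \right)} = -2 + \sqrt{-2 + 6} = -2 + \sqrt{4} = -2 + 2 = 0$)
$J{\left(q \right)} = -13 + q$ ($J{\left(q \right)} = -9 + \left(q - \left(2 - 4\right)^{2}\right) = -9 + \left(q - \left(-2\right)^{2}\right) = -9 + \left(q - 4\right) = -9 + \left(-4 + q\right) = -13 + q$)
$\left(\left(17 + J{\left(1 \right)}\right) \left(-26 - 37\right) + f{\left(-8 \right)}\right)^{2} = \left(\left(17 + \left(-13 + 1\right)\right) \left(-26 - 37\right) + 0\right)^{2} = \left(\left(17 - 12\right) \left(-63\right) + 0\right)^{2} = \left(5 \left(-63\right) + 0\right)^{2} = \left(-315 + 0\right)^{2} = \left(-315\right)^{2} = 99225$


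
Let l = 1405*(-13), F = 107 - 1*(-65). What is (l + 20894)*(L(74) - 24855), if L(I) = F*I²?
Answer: 2410837693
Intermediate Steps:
F = 172 (F = 107 + 65 = 172)
L(I) = 172*I²
l = -18265
(l + 20894)*(L(74) - 24855) = (-18265 + 20894)*(172*74² - 24855) = 2629*(172*5476 - 24855) = 2629*(941872 - 24855) = 2629*917017 = 2410837693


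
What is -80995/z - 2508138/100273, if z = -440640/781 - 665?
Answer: 787030733249/19252516273 ≈ 40.879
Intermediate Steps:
z = -960005/781 (z = -440640/781 - 665 = -960005/781 ≈ -1229.2)
-80995/z - 2508138/100273 = -80995/(-960005/781) - 2508138/100273 = -80995*(-781/960005) - 2508138*1/100273 = 12651419/192001 - 2508138/100273 = 787030733249/19252516273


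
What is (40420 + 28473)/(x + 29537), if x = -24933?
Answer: 68893/4604 ≈ 14.964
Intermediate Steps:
(40420 + 28473)/(x + 29537) = (40420 + 28473)/(-24933 + 29537) = 68893/4604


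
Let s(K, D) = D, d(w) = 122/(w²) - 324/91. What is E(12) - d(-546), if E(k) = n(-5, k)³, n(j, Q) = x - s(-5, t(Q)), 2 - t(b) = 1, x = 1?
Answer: 530651/149058 ≈ 3.5600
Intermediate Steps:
t(b) = 1 (t(b) = 2 - 1*1 = 2 - 1 = 1)
d(w) = -324/91 + 122/w² (d(w) = 122/w² - 324*1/91 = 122/w² - 324/91 = -324/91 + 122/w²)
n(j, Q) = 0 (n(j, Q) = 1 - 1*1 = 1 - 1 = 0)
E(k) = 0 (E(k) = 0³ = 0)
E(12) - d(-546) = 0 - (-324/91 + 122/(-546)²) = 0 - (-324/91 + 122*(1/298116)) = 0 - (-324/91 + 61/149058) = 0 - 1*(-530651/149058) = 0 + 530651/149058 = 530651/149058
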